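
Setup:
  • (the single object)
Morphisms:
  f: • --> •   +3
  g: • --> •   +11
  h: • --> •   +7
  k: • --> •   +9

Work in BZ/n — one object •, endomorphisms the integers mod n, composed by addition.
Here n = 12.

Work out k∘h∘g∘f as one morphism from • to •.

  0 +3≡3 +11≡2 +7≡9 +9≡6  (mod 12)
⟦path⟧: +6

Answer: +6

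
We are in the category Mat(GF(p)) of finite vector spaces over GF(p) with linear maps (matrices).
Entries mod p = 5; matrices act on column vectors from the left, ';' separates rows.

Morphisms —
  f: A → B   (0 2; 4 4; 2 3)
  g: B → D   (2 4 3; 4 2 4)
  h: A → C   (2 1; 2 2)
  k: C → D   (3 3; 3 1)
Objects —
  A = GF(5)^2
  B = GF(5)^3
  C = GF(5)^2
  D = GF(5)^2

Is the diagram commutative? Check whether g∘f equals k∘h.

Answer: DOES NOT COMMUTE

Derivation:
Path 1 = f;g:
  e0=⟨1,0⟩ f→⟨0,4,2⟩ g→⟨2,1⟩
  e1=⟨0,1⟩ f→⟨2,4,3⟩ g→⟨4,3⟩
  composite₁ = (2 4; 1 3)
Path 2 = h;k:
  e0=⟨1,0⟩ h→⟨2,2⟩ k→⟨2,3⟩
  e1=⟨0,1⟩ h→⟨1,2⟩ k→⟨4,0⟩
  composite₂ = (2 4; 3 0)
Equal? differ; not commutative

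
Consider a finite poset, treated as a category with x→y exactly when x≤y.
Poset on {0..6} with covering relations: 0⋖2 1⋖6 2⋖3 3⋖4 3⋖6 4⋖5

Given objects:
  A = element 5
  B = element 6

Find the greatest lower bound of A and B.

{x : x<=A ∧ x<=B} = {0,2,3}  (A=5, B=6)
  0 <= 3
  2 <= 3
  3 <= 3
glb = 3

Answer: A∧B = 3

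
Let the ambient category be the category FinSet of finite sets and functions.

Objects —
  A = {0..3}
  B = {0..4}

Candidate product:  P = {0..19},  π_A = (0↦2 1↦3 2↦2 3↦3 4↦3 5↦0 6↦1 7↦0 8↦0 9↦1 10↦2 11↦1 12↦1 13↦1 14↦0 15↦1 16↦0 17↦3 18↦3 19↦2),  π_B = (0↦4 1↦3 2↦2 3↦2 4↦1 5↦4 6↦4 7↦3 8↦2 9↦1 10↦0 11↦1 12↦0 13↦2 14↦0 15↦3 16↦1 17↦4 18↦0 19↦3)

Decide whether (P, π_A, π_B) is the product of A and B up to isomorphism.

Answer: NOT A VALID PRODUCT — duplicate pair at indices 11,9

Work:
|A|·|B| = 4·5 = 20;  |P| = 20
Check the pairing map k ↦ (π_A(k), π_B(k)):
  0 ↦ (2,4)
  1 ↦ (3,3)
  2 ↦ (2,2)
  3 ↦ (3,2)
  4 ↦ (3,1)
  5 ↦ (0,4)
  6 ↦ (1,4)
  7 ↦ (0,3)
  8 ↦ (0,2)
  9 ↦ (1,1)
  10 ↦ (2,0)
  11 ↦ (1,1)  ✗ repeats pair of k=9
  12 ↦ (1,0)
  13 ↦ (1,2)
  14 ↦ (0,0)
  15 ↦ (1,3)
  16 ↦ (0,1)
  17 ↦ (3,4)
  18 ↦ (3,0)
  19 ↦ (2,3)
distinct pairs in image: 19 / 20 needed
  → (1,1) hit at k=9 and k=11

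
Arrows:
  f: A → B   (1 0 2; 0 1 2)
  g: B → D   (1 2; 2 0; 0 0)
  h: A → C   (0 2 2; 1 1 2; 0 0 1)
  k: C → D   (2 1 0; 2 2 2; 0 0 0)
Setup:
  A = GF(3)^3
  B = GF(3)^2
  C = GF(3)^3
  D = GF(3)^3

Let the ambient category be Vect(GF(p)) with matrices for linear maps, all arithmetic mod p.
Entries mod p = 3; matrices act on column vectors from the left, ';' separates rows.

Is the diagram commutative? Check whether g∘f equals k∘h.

Answer: COMMUTES

Work:
Along f;g (path 1):
  e0=⟨1,0,0⟩ f→⟨1,0⟩ g→⟨1,2,0⟩
  e1=⟨0,1,0⟩ f→⟨0,1⟩ g→⟨2,0,0⟩
  e2=⟨0,0,1⟩ f→⟨2,2⟩ g→⟨0,1,0⟩
  result₁ = (1 2 0; 2 0 1; 0 0 0)
Along h;k (path 2):
  e0=⟨1,0,0⟩ h→⟨0,1,0⟩ k→⟨1,2,0⟩
  e1=⟨0,1,0⟩ h→⟨2,1,0⟩ k→⟨2,0,0⟩
  e2=⟨0,0,1⟩ h→⟨2,2,1⟩ k→⟨0,1,0⟩
  result₂ = (1 2 0; 2 0 1; 0 0 0)
Equal? YES — commutes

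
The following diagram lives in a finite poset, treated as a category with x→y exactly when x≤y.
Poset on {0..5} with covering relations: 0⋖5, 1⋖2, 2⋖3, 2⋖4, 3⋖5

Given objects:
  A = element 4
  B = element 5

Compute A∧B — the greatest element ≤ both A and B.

Common predecessors of 4,5: {1,2}
  1 ≤ 2
  2 ≤ 2
glb = 2

Answer: A∧B = 2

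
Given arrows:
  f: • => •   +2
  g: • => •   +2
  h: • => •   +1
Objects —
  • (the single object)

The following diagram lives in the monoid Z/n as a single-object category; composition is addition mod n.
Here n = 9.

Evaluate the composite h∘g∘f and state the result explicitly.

Answer: +5

Work:
  0 +2≡2 +2≡4 +1≡5  (mod 9)
⟦path⟧: +5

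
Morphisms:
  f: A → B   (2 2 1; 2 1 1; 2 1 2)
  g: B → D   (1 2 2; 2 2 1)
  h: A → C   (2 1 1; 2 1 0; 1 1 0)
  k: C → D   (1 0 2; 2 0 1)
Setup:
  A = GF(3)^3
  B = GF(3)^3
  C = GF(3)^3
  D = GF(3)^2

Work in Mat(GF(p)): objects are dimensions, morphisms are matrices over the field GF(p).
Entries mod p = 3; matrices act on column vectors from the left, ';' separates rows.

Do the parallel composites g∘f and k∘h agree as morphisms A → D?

1) trace f;g:
  e0=[1,0,0] f→[2,2,2] g→[1,1]
  e1=[0,1,0] f→[2,1,1] g→[0,1]
  e2=[0,0,1] f→[1,1,2] g→[1,0]
  result₁ = (1 0 1; 1 1 0)
2) trace h;k:
  e0=[1,0,0] h→[2,2,1] k→[1,2]
  e1=[0,1,0] h→[1,1,1] k→[0,0]
  e2=[0,0,1] h→[1,0,0] k→[1,2]
  result₂ = (1 0 1; 2 0 2)
Equal? NO — does not commute

Answer: DOES NOT COMMUTE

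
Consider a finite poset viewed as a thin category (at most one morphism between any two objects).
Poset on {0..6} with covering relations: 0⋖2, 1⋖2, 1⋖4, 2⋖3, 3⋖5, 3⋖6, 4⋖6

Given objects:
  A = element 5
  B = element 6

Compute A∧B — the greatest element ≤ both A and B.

{x : x⊑A ∧ x⊑B} = {0,1,2,3}  (A=5, B=6)
  0 ⊑ 3
  1 ⊑ 3
  2 ⊑ 3
  3 ⊑ 3
glb = 3

Answer: A∧B = 3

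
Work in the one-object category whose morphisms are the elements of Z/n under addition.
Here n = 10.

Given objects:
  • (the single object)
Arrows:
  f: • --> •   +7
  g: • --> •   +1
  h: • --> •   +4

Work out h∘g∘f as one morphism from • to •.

  0 +7≡7 +1≡8 +4≡2  (mod 10)
⟦path⟧: +2

Answer: +2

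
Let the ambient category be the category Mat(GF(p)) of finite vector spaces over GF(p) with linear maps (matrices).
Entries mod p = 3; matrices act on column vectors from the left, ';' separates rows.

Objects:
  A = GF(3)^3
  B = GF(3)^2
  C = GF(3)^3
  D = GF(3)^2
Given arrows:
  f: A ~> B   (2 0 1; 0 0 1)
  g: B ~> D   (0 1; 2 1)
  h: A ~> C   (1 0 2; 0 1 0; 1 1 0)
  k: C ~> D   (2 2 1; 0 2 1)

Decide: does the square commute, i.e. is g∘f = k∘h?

Answer: COMMUTES

Work:
Along f;g (path 1):
  e0=(1,0,0) f~>(2,0) g~>(0,1)
  e1=(0,1,0) f~>(0,0) g~>(0,0)
  e2=(0,0,1) f~>(1,1) g~>(1,0)
  ⟦path⟧₁ = (0 0 1; 1 0 0)
Along h;k (path 2):
  e0=(1,0,0) h~>(1,0,1) k~>(0,1)
  e1=(0,1,0) h~>(0,1,1) k~>(0,0)
  e2=(0,0,1) h~>(2,0,0) k~>(1,0)
  ⟦path⟧₂ = (0 0 1; 1 0 0)
Equal? equal; square commutes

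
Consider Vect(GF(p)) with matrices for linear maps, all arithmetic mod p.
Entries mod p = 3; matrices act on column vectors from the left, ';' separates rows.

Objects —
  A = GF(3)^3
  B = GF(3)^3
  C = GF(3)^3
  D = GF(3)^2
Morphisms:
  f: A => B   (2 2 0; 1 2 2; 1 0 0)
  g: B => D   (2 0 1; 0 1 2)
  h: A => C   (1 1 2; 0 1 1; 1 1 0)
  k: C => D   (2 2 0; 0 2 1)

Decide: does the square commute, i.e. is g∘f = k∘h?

Along f;g (path 1):
  e0=[1,0,0] f=>[2,1,1] g=>[2,0]
  e1=[0,1,0] f=>[2,2,0] g=>[1,2]
  e2=[0,0,1] f=>[0,2,0] g=>[0,2]
  ⟦path⟧₁ = (2 1 0; 0 2 2)
Along h;k (path 2):
  e0=[1,0,0] h=>[1,0,1] k=>[2,1]
  e1=[0,1,0] h=>[1,1,1] k=>[1,0]
  e2=[0,0,1] h=>[2,1,0] k=>[0,2]
  ⟦path⟧₂ = (2 1 0; 1 0 2)
Equal? distinct morphisms ✗

Answer: DOES NOT COMMUTE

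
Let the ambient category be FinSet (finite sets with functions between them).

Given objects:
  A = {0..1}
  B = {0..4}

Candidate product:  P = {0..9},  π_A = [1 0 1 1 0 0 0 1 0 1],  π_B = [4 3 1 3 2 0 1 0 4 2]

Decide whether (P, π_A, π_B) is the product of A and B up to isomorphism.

Answer: VALID PRODUCT

Trace:
|A|·|B| = 2·5 = 10;  |P| = 10
Check the pairing map k ↦ (π_A(k), π_B(k)):
  0 -> (1,4)
  1 -> (0,3)
  2 -> (1,1)
  3 -> (1,3)
  4 -> (0,2)
  5 -> (0,0)
  6 -> (0,1)
  7 -> (1,0)
  8 -> (0,4)
  9 -> (1,2)
distinct pairs in image: 10 / 10 needed
  → bijection onto A×B; projections well-typed.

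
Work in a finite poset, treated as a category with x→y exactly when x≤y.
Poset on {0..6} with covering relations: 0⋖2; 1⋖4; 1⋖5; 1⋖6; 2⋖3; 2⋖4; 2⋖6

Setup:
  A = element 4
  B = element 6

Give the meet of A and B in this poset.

Answer: NO MEET EXISTS

Derivation:
{x : x⊑A ∧ x⊑B} = {0,1,2}  (A=4, B=6)
  maximal lower bounds 1 and 2 are incomparable: neither 1⊑2 nor 2⊑1
→ no greatest lower bound exists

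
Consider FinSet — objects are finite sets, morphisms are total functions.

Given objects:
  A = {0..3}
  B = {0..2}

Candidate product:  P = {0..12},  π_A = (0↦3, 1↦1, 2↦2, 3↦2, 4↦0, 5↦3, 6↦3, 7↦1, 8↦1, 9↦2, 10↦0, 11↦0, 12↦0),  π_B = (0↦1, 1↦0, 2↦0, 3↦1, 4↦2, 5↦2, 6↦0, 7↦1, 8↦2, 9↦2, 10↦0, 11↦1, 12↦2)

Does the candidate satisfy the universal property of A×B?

|A|·|B| = 4·3 = 12;  |P| = 13
  → cardinalities differ; no bijection possible.

Answer: NOT A VALID PRODUCT — |P|=13 ≠ |A|·|B|=12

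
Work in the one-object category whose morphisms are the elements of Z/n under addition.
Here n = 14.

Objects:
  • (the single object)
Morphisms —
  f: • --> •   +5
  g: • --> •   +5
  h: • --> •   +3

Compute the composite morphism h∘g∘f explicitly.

Answer: +13

Derivation:
  0 +5≡5 +5≡10 +3≡13  (mod 14)
⟦path⟧: +13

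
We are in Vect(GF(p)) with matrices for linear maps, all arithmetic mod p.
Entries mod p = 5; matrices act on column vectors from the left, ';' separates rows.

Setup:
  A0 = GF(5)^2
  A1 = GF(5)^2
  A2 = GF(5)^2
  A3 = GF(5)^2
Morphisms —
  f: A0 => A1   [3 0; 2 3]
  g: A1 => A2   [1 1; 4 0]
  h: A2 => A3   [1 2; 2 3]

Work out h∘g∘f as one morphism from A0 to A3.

Answer: [4 3; 1 1]

Trace:
  e0=⟨1,0⟩ f=>⟨3,2⟩ g=>⟨0,2⟩ h=>⟨4,1⟩
  e1=⟨0,1⟩ f=>⟨0,3⟩ g=>⟨3,0⟩ h=>⟨3,1⟩
composite: [4 3; 1 1]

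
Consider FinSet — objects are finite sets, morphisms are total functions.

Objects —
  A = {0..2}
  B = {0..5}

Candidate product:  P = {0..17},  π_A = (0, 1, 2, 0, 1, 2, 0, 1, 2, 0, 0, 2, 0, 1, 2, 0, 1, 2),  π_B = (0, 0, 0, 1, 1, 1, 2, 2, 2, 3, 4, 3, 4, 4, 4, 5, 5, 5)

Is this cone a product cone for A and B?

Answer: NOT A VALID PRODUCT — duplicate pair at indices 12,10

Derivation:
|A|·|B| = 3·6 = 18;  |P| = 18
Check the pairing map k ↦ (π_A(k), π_B(k)):
  0 -> (0,0)
  1 -> (1,0)
  2 -> (2,0)
  3 -> (0,1)
  4 -> (1,1)
  5 -> (2,1)
  6 -> (0,2)
  7 -> (1,2)
  8 -> (2,2)
  9 -> (0,3)
  10 -> (0,4)
  11 -> (2,3)
  12 -> (0,4)  ✗ repeats pair of k=10
  13 -> (1,4)
  14 -> (2,4)
  15 -> (0,5)
  16 -> (1,5)
  17 -> (2,5)
distinct pairs in image: 17 / 18 needed
  → (0,4) hit at k=10 and k=12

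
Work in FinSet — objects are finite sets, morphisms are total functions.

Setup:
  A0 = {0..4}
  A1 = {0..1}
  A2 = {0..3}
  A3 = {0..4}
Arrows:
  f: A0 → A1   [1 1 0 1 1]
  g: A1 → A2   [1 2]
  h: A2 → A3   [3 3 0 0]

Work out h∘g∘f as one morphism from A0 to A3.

  0 f→1 g→2 h→0
  1 f→1 g→2 h→0
  2 f→0 g→1 h→3
  3 f→1 g→2 h→0
  4 f→1 g→2 h→0
composite: [0 0 3 0 0]

Answer: [0 0 3 0 0]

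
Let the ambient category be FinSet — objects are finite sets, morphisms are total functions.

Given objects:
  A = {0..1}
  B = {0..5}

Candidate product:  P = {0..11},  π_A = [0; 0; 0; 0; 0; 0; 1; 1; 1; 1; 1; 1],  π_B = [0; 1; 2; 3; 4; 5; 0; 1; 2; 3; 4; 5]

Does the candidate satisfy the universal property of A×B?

|A|·|B| = 2·6 = 12;  |P| = 12
Check the pairing map k ↦ (π_A(k), π_B(k)):
  0 : (0,0)
  1 : (0,1)
  2 : (0,2)
  3 : (0,3)
  4 : (0,4)
  5 : (0,5)
  6 : (1,0)
  7 : (1,1)
  8 : (1,2)
  9 : (1,3)
  10 : (1,4)
  11 : (1,5)
distinct pairs in image: 12 / 12 needed
  → bijection onto A×B; projections well-typed.

Answer: VALID PRODUCT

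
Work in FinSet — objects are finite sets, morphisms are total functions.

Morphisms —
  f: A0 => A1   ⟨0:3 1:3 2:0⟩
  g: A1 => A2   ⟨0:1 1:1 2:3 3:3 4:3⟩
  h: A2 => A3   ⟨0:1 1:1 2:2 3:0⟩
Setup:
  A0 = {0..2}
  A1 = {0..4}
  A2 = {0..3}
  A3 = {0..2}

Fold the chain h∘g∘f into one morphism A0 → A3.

  0 f=>3 g=>3 h=>0
  1 f=>3 g=>3 h=>0
  2 f=>0 g=>1 h=>1
result: ⟨0:0 1:0 2:1⟩

Answer: ⟨0:0 1:0 2:1⟩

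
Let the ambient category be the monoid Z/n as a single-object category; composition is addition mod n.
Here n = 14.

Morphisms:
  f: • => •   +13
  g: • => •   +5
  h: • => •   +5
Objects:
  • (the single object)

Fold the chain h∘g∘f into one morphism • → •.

  0 +13≡13 +5≡4 +5≡9  (mod 14)
⟦path⟧: +9

Answer: +9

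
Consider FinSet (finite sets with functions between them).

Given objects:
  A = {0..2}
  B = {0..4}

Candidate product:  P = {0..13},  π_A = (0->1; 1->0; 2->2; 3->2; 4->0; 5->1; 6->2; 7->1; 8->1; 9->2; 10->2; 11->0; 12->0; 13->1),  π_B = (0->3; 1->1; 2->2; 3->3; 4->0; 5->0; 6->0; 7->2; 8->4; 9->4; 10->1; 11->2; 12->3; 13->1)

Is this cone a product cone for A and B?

Answer: NOT A VALID PRODUCT — |P|=14 ≠ |A|·|B|=15

Trace:
|A|·|B| = 3·5 = 15;  |P| = 14
  → cardinalities differ; no bijection possible.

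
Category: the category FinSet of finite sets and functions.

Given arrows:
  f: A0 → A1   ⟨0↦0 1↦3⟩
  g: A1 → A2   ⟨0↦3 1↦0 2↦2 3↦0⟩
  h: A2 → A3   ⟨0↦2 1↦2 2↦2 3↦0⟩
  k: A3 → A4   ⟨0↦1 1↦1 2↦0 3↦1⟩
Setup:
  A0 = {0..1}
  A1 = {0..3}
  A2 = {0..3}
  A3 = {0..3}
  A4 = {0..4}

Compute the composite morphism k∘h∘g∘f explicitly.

Answer: ⟨0↦1 1↦0⟩

Derivation:
  0 f→0 g→3 h→0 k→1
  1 f→3 g→0 h→2 k→0
result: ⟨0↦1 1↦0⟩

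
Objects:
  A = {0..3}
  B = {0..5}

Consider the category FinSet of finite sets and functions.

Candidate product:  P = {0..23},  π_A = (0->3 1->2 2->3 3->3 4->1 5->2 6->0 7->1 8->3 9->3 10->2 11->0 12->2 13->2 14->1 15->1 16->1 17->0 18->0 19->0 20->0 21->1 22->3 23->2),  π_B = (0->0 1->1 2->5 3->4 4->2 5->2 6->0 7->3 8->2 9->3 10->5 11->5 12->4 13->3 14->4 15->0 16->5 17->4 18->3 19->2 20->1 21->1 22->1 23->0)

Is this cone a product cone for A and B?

Answer: VALID PRODUCT

Derivation:
|A|·|B| = 4·6 = 24;  |P| = 24
Check the pairing map k ↦ (π_A(k), π_B(k)):
  0 -> (3,0)
  1 -> (2,1)
  2 -> (3,5)
  3 -> (3,4)
  4 -> (1,2)
  5 -> (2,2)
  6 -> (0,0)
  7 -> (1,3)
  8 -> (3,2)
  9 -> (3,3)
  10 -> (2,5)
  11 -> (0,5)
  12 -> (2,4)
  13 -> (2,3)
  14 -> (1,4)
  15 -> (1,0)
  16 -> (1,5)
  17 -> (0,4)
  18 -> (0,3)
  19 -> (0,2)
  20 -> (0,1)
  21 -> (1,1)
  22 -> (3,1)
  23 -> (2,0)
distinct pairs in image: 24 / 24 needed
  → bijection onto A×B; projections well-typed.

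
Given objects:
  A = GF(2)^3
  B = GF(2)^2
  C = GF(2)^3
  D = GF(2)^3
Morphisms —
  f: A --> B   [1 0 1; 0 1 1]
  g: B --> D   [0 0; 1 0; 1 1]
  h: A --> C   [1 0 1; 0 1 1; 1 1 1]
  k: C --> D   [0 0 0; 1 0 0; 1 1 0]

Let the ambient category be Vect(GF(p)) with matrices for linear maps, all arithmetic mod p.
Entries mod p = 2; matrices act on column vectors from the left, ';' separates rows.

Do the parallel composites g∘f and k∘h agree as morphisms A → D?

1) trace f;g:
  e0=⟨1,0,0⟩ f-->⟨1,0⟩ g-->⟨0,1,1⟩
  e1=⟨0,1,0⟩ f-->⟨0,1⟩ g-->⟨0,0,1⟩
  e2=⟨0,0,1⟩ f-->⟨1,1⟩ g-->⟨0,1,0⟩
  ⟦path⟧₁ = [0 0 0; 1 0 1; 1 1 0]
2) trace h;k:
  e0=⟨1,0,0⟩ h-->⟨1,0,1⟩ k-->⟨0,1,1⟩
  e1=⟨0,1,0⟩ h-->⟨0,1,1⟩ k-->⟨0,0,1⟩
  e2=⟨0,0,1⟩ h-->⟨1,1,1⟩ k-->⟨0,1,0⟩
  ⟦path⟧₂ = [0 0 0; 1 0 1; 1 1 0]
Equal? same morphism ✓

Answer: COMMUTES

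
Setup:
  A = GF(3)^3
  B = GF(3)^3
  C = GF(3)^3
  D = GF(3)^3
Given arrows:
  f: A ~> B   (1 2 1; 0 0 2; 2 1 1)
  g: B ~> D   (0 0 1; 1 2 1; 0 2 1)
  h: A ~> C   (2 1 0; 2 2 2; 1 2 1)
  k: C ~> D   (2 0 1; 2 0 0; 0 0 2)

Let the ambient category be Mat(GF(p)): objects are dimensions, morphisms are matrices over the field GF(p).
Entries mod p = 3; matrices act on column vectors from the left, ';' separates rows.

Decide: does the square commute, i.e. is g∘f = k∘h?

1) trace f;g:
  e0=(1,0,0) f~>(1,0,2) g~>(2,0,2)
  e1=(0,1,0) f~>(2,0,1) g~>(1,0,1)
  e2=(0,0,1) f~>(1,2,1) g~>(1,0,2)
  ⟦path⟧₁ = (2 1 1; 0 0 0; 2 1 2)
2) trace h;k:
  e0=(1,0,0) h~>(2,2,1) k~>(2,1,2)
  e1=(0,1,0) h~>(1,2,2) k~>(1,2,1)
  e2=(0,0,1) h~>(0,2,1) k~>(1,0,2)
  ⟦path⟧₂ = (2 1 1; 1 2 0; 2 1 2)
Equal? NO — does not commute

Answer: DOES NOT COMMUTE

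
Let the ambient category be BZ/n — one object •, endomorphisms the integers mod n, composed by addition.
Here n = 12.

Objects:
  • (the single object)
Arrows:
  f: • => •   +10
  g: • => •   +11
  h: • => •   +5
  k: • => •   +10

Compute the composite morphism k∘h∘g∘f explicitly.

  0 +10≡10 +11≡9 +5≡2 +10≡0  (mod 12)
composite: +0

Answer: +0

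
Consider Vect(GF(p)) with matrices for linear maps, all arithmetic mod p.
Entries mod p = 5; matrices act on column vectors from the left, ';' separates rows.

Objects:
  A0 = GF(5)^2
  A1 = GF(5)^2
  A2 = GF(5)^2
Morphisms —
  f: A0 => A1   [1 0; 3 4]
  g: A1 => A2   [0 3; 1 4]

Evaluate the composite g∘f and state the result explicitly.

  e0=[1,0] f=>[1,3] g=>[4,3]
  e1=[0,1] f=>[0,4] g=>[2,1]
⟦path⟧: [4 2; 3 1]

Answer: [4 2; 3 1]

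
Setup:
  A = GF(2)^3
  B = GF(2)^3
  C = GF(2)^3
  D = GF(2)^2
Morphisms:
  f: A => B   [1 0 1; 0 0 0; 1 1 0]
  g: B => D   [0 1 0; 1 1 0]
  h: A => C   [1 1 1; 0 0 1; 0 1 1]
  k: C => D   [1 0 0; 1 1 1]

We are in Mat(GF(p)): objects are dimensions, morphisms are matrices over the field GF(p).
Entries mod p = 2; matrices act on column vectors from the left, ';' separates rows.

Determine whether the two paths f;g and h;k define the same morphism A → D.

Path 1 = f;g:
  e0=⟨1,0,0⟩ f=>⟨1,0,1⟩ g=>⟨0,1⟩
  e1=⟨0,1,0⟩ f=>⟨0,0,1⟩ g=>⟨0,0⟩
  e2=⟨0,0,1⟩ f=>⟨1,0,0⟩ g=>⟨0,1⟩
  result₁ = [0 0 0; 1 0 1]
Path 2 = h;k:
  e0=⟨1,0,0⟩ h=>⟨1,0,0⟩ k=>⟨1,1⟩
  e1=⟨0,1,0⟩ h=>⟨1,0,1⟩ k=>⟨1,0⟩
  e2=⟨0,0,1⟩ h=>⟨1,1,1⟩ k=>⟨1,1⟩
  result₂ = [1 1 1; 1 0 1]
Equal? NO — does not commute

Answer: DOES NOT COMMUTE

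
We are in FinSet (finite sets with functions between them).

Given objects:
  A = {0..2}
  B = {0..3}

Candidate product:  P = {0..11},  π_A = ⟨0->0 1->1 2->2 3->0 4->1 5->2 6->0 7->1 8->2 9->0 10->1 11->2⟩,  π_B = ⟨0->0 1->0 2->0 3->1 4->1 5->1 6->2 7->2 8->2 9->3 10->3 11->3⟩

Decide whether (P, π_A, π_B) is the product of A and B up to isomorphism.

Answer: VALID PRODUCT

Derivation:
|A|·|B| = 3·4 = 12;  |P| = 12
Check the pairing map k ↦ (π_A(k), π_B(k)):
  0 -> (0,0)
  1 -> (1,0)
  2 -> (2,0)
  3 -> (0,1)
  4 -> (1,1)
  5 -> (2,1)
  6 -> (0,2)
  7 -> (1,2)
  8 -> (2,2)
  9 -> (0,3)
  10 -> (1,3)
  11 -> (2,3)
distinct pairs in image: 12 / 12 needed
  → bijection onto A×B; projections well-typed.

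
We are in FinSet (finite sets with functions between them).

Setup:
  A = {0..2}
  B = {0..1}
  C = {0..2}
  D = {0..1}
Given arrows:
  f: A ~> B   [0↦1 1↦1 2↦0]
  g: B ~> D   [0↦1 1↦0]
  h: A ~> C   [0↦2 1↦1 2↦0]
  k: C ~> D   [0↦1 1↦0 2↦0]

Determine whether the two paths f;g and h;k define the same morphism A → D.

Along f;g (path 1):
  0 f~>1 g~>0
  1 f~>1 g~>0
  2 f~>0 g~>1
  result₁ = [0↦0 1↦0 2↦1]
Along h;k (path 2):
  0 h~>2 k~>0
  1 h~>1 k~>0
  2 h~>0 k~>1
  result₂ = [0↦0 1↦0 2↦1]
Equal? YES — commutes

Answer: COMMUTES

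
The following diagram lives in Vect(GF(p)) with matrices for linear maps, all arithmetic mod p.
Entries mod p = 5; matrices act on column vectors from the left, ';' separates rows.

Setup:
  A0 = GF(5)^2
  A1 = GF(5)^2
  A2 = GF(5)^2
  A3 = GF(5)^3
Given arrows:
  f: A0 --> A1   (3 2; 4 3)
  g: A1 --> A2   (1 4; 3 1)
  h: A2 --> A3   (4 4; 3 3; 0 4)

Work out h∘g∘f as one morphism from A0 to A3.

Answer: (3 2; 1 4; 2 1)

Work:
  e0=⟨1,0⟩ f-->⟨3,4⟩ g-->⟨4,3⟩ h-->⟨3,1,2⟩
  e1=⟨0,1⟩ f-->⟨2,3⟩ g-->⟨4,4⟩ h-->⟨2,4,1⟩
result: (3 2; 1 4; 2 1)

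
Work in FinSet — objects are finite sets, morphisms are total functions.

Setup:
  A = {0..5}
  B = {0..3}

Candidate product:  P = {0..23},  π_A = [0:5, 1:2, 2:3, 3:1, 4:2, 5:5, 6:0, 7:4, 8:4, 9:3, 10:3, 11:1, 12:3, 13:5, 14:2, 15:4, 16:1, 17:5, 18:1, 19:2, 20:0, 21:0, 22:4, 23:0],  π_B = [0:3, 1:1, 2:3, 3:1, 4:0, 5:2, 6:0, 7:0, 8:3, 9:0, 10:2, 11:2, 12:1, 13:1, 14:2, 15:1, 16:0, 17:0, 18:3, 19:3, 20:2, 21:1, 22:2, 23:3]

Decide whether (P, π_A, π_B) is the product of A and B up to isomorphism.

Answer: VALID PRODUCT

Derivation:
|A|·|B| = 6·4 = 24;  |P| = 24
Check the pairing map k ↦ (π_A(k), π_B(k)):
  0 : (5,3)
  1 : (2,1)
  2 : (3,3)
  3 : (1,1)
  4 : (2,0)
  5 : (5,2)
  6 : (0,0)
  7 : (4,0)
  8 : (4,3)
  9 : (3,0)
  10 : (3,2)
  11 : (1,2)
  12 : (3,1)
  13 : (5,1)
  14 : (2,2)
  15 : (4,1)
  16 : (1,0)
  17 : (5,0)
  18 : (1,3)
  19 : (2,3)
  20 : (0,2)
  21 : (0,1)
  22 : (4,2)
  23 : (0,3)
distinct pairs in image: 24 / 24 needed
  → bijection onto A×B; projections well-typed.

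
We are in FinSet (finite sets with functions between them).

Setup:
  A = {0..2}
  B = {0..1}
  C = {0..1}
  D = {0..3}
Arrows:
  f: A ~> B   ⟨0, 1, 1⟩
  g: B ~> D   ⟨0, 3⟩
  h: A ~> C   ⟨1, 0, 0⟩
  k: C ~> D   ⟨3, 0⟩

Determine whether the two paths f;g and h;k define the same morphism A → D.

Path 1 = f;g:
  0 f~>0 g~>0
  1 f~>1 g~>3
  2 f~>1 g~>3
  composite₁ = ⟨0, 3, 3⟩
Path 2 = h;k:
  0 h~>1 k~>0
  1 h~>0 k~>3
  2 h~>0 k~>3
  composite₂ = ⟨0, 3, 3⟩
Equal? YES — commutes

Answer: COMMUTES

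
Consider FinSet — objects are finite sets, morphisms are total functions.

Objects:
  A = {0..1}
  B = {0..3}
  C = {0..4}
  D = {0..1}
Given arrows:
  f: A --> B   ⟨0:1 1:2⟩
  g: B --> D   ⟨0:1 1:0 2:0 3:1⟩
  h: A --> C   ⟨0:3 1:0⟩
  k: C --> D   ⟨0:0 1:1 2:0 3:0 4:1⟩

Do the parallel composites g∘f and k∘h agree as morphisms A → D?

Along f;g (path 1):
  0 f-->1 g-->0
  1 f-->2 g-->0
  ⟦path⟧₁ = ⟨0:0 1:0⟩
Along h;k (path 2):
  0 h-->3 k-->0
  1 h-->0 k-->0
  ⟦path⟧₂ = ⟨0:0 1:0⟩
Equal? YES — commutes

Answer: COMMUTES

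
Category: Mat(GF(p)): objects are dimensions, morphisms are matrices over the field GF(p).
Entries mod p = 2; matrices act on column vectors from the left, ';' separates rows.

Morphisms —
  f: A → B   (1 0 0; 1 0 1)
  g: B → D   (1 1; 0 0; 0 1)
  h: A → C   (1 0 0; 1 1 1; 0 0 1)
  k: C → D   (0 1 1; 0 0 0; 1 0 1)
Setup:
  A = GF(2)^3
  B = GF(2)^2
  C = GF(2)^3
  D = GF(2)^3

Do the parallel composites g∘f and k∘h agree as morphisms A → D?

Path 1 = f;g:
  e0=[1,0,0] f→[1,1] g→[0,0,1]
  e1=[0,1,0] f→[0,0] g→[0,0,0]
  e2=[0,0,1] f→[0,1] g→[1,0,1]
  result₁ = (0 0 1; 0 0 0; 1 0 1)
Path 2 = h;k:
  e0=[1,0,0] h→[1,1,0] k→[1,0,1]
  e1=[0,1,0] h→[0,1,0] k→[1,0,0]
  e2=[0,0,1] h→[0,1,1] k→[0,0,1]
  result₂ = (1 1 0; 0 0 0; 1 0 1)
Equal? NO — does not commute

Answer: DOES NOT COMMUTE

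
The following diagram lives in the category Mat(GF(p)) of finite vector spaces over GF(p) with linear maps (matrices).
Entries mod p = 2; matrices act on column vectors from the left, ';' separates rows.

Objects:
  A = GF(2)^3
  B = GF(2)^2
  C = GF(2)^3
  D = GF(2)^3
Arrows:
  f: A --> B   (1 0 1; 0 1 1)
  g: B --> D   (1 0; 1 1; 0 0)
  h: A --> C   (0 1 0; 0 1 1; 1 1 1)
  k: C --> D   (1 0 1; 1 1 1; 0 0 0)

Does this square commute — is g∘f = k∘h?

1) trace f;g:
  e0=[1,0,0] f-->[1,0] g-->[1,1,0]
  e1=[0,1,0] f-->[0,1] g-->[0,1,0]
  e2=[0,0,1] f-->[1,1] g-->[1,0,0]
  result₁ = (1 0 1; 1 1 0; 0 0 0)
2) trace h;k:
  e0=[1,0,0] h-->[0,0,1] k-->[1,1,0]
  e1=[0,1,0] h-->[1,1,1] k-->[0,1,0]
  e2=[0,0,1] h-->[0,1,1] k-->[1,0,0]
  result₂ = (1 0 1; 1 1 0; 0 0 0)
Equal? YES — commutes

Answer: COMMUTES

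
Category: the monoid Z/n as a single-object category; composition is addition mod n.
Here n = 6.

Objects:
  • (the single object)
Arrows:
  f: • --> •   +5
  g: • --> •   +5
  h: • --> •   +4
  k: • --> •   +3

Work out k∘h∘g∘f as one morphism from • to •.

  0 +5≡5 +5≡4 +4≡2 +3≡5  (mod 6)
composite: +5

Answer: +5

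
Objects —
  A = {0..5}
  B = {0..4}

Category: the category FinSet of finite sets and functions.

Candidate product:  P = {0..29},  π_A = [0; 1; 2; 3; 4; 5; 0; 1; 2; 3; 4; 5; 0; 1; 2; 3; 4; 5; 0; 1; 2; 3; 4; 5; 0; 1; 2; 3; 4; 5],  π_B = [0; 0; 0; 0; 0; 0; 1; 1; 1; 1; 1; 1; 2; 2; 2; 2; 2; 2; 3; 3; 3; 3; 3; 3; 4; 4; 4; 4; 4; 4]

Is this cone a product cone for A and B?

Answer: VALID PRODUCT

Derivation:
|A|·|B| = 6·5 = 30;  |P| = 30
Check the pairing map k ↦ (π_A(k), π_B(k)):
  0 ↦ (0,0)
  1 ↦ (1,0)
  2 ↦ (2,0)
  3 ↦ (3,0)
  4 ↦ (4,0)
  5 ↦ (5,0)
  6 ↦ (0,1)
  7 ↦ (1,1)
  8 ↦ (2,1)
  9 ↦ (3,1)
  10 ↦ (4,1)
  11 ↦ (5,1)
  12 ↦ (0,2)
  13 ↦ (1,2)
  14 ↦ (2,2)
  15 ↦ (3,2)
  16 ↦ (4,2)
  17 ↦ (5,2)
  18 ↦ (0,3)
  19 ↦ (1,3)
  20 ↦ (2,3)
  21 ↦ (3,3)
  22 ↦ (4,3)
  23 ↦ (5,3)
  24 ↦ (0,4)
  25 ↦ (1,4)
  26 ↦ (2,4)
  27 ↦ (3,4)
  28 ↦ (4,4)
  29 ↦ (5,4)
distinct pairs in image: 30 / 30 needed
  → bijection onto A×B; projections well-typed.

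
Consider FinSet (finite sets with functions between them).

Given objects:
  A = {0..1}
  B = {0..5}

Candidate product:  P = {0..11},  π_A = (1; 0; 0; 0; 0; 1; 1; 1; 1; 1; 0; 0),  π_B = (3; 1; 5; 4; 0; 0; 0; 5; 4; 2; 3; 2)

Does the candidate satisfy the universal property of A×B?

|A|·|B| = 2·6 = 12;  |P| = 12
Check the pairing map k ↦ (π_A(k), π_B(k)):
  0 : (1,3)
  1 : (0,1)
  2 : (0,5)
  3 : (0,4)
  4 : (0,0)
  5 : (1,0)
  6 : (1,0)  ✗ repeats pair of k=5
  7 : (1,5)
  8 : (1,4)
  9 : (1,2)
  10 : (0,3)
  11 : (0,2)
distinct pairs in image: 11 / 12 needed
  → (1,0) hit at k=5 and k=6

Answer: NOT A VALID PRODUCT — duplicate pair at indices 5,6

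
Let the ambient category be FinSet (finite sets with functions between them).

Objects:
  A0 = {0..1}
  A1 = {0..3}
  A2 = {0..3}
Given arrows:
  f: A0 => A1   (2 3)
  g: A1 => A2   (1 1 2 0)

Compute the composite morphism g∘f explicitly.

Answer: (2 0)

Derivation:
  0 f=>2 g=>2
  1 f=>3 g=>0
result: (2 0)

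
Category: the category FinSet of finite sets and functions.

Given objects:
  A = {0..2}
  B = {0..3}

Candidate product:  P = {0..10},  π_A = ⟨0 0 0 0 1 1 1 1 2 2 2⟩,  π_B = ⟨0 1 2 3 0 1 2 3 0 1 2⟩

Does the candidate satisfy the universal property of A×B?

Answer: NOT A VALID PRODUCT — |P|=11 ≠ |A|·|B|=12

Work:
|A|·|B| = 3·4 = 12;  |P| = 11
  → cardinalities differ; no bijection possible.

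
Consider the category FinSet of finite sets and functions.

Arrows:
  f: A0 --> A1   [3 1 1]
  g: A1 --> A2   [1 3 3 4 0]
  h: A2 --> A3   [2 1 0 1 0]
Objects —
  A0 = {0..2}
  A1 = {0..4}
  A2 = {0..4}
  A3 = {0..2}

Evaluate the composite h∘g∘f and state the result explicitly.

Answer: [0 1 1]

Work:
  0 f-->3 g-->4 h-->0
  1 f-->1 g-->3 h-->1
  2 f-->1 g-->3 h-->1
⟦path⟧: [0 1 1]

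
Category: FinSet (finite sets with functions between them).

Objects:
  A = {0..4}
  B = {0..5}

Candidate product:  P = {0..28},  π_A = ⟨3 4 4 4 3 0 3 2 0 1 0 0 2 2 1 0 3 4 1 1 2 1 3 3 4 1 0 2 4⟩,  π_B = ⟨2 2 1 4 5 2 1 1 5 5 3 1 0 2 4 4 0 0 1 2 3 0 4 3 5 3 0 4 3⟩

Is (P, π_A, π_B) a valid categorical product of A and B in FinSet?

|A|·|B| = 5·6 = 30;  |P| = 29
  → cardinalities differ; no bijection possible.

Answer: NOT A VALID PRODUCT — |P|=29 ≠ |A|·|B|=30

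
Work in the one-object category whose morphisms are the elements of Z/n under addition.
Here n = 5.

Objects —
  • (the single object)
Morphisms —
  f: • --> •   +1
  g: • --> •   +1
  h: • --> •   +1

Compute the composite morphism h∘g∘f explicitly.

  0 +1≡1 +1≡2 +1≡3  (mod 5)
composite: +3

Answer: +3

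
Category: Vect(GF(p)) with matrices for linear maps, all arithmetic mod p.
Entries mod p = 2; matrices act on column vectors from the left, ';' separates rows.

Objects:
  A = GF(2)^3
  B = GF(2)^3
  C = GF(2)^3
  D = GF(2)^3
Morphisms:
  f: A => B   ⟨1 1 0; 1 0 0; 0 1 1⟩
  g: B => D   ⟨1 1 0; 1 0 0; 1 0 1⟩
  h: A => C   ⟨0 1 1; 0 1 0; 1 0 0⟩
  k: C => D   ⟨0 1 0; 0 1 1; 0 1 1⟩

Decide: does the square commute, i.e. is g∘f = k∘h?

Answer: DOES NOT COMMUTE

Derivation:
Along f;g (path 1):
  e0=⟨1,0,0⟩ f=>⟨1,1,0⟩ g=>⟨0,1,1⟩
  e1=⟨0,1,0⟩ f=>⟨1,0,1⟩ g=>⟨1,1,0⟩
  e2=⟨0,0,1⟩ f=>⟨0,0,1⟩ g=>⟨0,0,1⟩
  result₁ = ⟨0 1 0; 1 1 0; 1 0 1⟩
Along h;k (path 2):
  e0=⟨1,0,0⟩ h=>⟨0,0,1⟩ k=>⟨0,1,1⟩
  e1=⟨0,1,0⟩ h=>⟨1,1,0⟩ k=>⟨1,1,1⟩
  e2=⟨0,0,1⟩ h=>⟨1,0,0⟩ k=>⟨0,0,0⟩
  result₂ = ⟨0 1 0; 1 1 0; 1 1 0⟩
Equal? NO — does not commute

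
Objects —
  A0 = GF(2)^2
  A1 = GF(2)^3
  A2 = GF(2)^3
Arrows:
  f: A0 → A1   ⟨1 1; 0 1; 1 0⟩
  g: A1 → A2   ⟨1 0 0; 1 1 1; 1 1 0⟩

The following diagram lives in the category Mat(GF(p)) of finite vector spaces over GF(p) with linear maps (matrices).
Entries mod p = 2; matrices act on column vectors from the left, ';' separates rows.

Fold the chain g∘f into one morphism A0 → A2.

Answer: ⟨1 1; 0 0; 1 0⟩

Work:
  e0=[1,0] f→[1,0,1] g→[1,0,1]
  e1=[0,1] f→[1,1,0] g→[1,0,0]
⟦path⟧: ⟨1 1; 0 0; 1 0⟩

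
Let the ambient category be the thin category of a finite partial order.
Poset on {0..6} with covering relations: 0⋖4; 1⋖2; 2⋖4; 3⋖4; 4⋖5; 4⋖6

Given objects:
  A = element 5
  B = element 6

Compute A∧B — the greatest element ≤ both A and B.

Common predecessors of 5,6: {0,1,2,3,4}
  0 <= 4
  1 <= 4
  2 <= 4
  3 <= 4
  4 <= 4
glb = 4

Answer: A∧B = 4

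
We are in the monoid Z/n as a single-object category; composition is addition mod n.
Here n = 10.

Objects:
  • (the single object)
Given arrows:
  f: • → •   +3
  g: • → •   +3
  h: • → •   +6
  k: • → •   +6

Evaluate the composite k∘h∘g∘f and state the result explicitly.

  0 +3≡3 +3≡6 +6≡2 +6≡8  (mod 10)
result: +8

Answer: +8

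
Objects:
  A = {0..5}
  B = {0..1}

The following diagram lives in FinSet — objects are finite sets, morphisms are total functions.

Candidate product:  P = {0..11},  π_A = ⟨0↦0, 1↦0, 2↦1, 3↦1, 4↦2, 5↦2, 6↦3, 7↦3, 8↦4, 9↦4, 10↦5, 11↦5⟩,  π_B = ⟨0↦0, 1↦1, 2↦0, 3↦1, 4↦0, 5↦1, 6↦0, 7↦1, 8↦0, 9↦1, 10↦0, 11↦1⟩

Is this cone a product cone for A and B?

Answer: VALID PRODUCT

Work:
|A|·|B| = 6·2 = 12;  |P| = 12
Check the pairing map k ↦ (π_A(k), π_B(k)):
  0 ↦ (0,0)
  1 ↦ (0,1)
  2 ↦ (1,0)
  3 ↦ (1,1)
  4 ↦ (2,0)
  5 ↦ (2,1)
  6 ↦ (3,0)
  7 ↦ (3,1)
  8 ↦ (4,0)
  9 ↦ (4,1)
  10 ↦ (5,0)
  11 ↦ (5,1)
distinct pairs in image: 12 / 12 needed
  → bijection onto A×B; projections well-typed.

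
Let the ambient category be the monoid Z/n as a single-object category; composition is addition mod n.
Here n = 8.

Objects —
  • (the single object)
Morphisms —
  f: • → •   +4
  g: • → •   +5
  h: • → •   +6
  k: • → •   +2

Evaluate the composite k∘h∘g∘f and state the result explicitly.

Answer: +1

Derivation:
  0 +4≡4 +5≡1 +6≡7 +2≡1  (mod 8)
composite: +1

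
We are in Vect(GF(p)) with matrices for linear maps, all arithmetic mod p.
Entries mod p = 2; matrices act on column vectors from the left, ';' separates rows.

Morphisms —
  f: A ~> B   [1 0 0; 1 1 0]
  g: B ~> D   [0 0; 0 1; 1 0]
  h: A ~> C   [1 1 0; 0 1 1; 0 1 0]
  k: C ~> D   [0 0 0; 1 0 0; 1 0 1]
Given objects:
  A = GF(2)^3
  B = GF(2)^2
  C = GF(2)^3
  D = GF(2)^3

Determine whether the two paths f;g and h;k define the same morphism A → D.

Answer: COMMUTES

Derivation:
Along f;g (path 1):
  e0=(1,0,0) f~>(1,1) g~>(0,1,1)
  e1=(0,1,0) f~>(0,1) g~>(0,1,0)
  e2=(0,0,1) f~>(0,0) g~>(0,0,0)
  result₁ = [0 0 0; 1 1 0; 1 0 0]
Along h;k (path 2):
  e0=(1,0,0) h~>(1,0,0) k~>(0,1,1)
  e1=(0,1,0) h~>(1,1,1) k~>(0,1,0)
  e2=(0,0,1) h~>(0,1,0) k~>(0,0,0)
  result₂ = [0 0 0; 1 1 0; 1 0 0]
Equal? YES — commutes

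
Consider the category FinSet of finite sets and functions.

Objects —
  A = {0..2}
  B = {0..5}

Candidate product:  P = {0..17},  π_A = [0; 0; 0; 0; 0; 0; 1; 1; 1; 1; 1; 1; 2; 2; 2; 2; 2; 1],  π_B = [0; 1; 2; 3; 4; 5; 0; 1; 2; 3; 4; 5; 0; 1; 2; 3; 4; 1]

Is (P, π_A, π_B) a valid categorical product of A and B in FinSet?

Answer: NOT A VALID PRODUCT — duplicate pair at indices 7,17

Trace:
|A|·|B| = 3·6 = 18;  |P| = 18
Check the pairing map k ↦ (π_A(k), π_B(k)):
  0 -> (0,0)
  1 -> (0,1)
  2 -> (0,2)
  3 -> (0,3)
  4 -> (0,4)
  5 -> (0,5)
  6 -> (1,0)
  7 -> (1,1)
  8 -> (1,2)
  9 -> (1,3)
  10 -> (1,4)
  11 -> (1,5)
  12 -> (2,0)
  13 -> (2,1)
  14 -> (2,2)
  15 -> (2,3)
  16 -> (2,4)
  17 -> (1,1)  ✗ repeats pair of k=7
distinct pairs in image: 17 / 18 needed
  → (1,1) hit at k=7 and k=17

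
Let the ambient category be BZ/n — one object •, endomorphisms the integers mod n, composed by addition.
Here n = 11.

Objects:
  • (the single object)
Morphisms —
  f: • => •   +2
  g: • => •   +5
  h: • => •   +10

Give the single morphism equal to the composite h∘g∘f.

  0 +2≡2 +5≡7 +10≡6  (mod 11)
⟦path⟧: +6

Answer: +6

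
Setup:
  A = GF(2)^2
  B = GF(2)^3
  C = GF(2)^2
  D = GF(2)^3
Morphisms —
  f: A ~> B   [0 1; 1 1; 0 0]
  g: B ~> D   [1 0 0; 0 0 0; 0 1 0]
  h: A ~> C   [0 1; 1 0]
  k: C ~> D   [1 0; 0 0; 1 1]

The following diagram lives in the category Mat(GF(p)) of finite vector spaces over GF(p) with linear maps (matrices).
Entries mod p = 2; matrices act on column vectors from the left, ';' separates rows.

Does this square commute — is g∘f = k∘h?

Answer: COMMUTES

Derivation:
1) trace f;g:
  e0=(1,0) f~>(0,1,0) g~>(0,0,1)
  e1=(0,1) f~>(1,1,0) g~>(1,0,1)
  result₁ = [0 1; 0 0; 1 1]
2) trace h;k:
  e0=(1,0) h~>(0,1) k~>(0,0,1)
  e1=(0,1) h~>(1,0) k~>(1,0,1)
  result₂ = [0 1; 0 0; 1 1]
Equal? equal; square commutes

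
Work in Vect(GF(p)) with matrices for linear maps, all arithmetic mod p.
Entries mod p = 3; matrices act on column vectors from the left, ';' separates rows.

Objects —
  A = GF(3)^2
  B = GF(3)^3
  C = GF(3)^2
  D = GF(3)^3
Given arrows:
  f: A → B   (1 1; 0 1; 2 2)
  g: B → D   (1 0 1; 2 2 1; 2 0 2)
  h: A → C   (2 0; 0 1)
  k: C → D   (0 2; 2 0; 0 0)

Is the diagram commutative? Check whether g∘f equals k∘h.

1) trace f;g:
  e0=⟨1,0⟩ f→⟨1,0,2⟩ g→⟨0,1,0⟩
  e1=⟨0,1⟩ f→⟨1,1,2⟩ g→⟨0,0,0⟩
  ⟦path⟧₁ = (0 0; 1 0; 0 0)
2) trace h;k:
  e0=⟨1,0⟩ h→⟨2,0⟩ k→⟨0,1,0⟩
  e1=⟨0,1⟩ h→⟨0,1⟩ k→⟨2,0,0⟩
  ⟦path⟧₂ = (0 2; 1 0; 0 0)
Equal? distinct morphisms ✗

Answer: DOES NOT COMMUTE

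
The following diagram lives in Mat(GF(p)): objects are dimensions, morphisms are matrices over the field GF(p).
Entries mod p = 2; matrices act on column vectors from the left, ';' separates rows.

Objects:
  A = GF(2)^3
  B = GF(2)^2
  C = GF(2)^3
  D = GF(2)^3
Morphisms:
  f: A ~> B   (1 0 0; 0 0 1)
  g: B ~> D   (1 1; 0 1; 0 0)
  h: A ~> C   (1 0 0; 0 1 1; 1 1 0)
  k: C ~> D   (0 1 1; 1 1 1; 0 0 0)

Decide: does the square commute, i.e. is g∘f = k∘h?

Along f;g (path 1):
  e0=⟨1,0,0⟩ f~>⟨1,0⟩ g~>⟨1,0,0⟩
  e1=⟨0,1,0⟩ f~>⟨0,0⟩ g~>⟨0,0,0⟩
  e2=⟨0,0,1⟩ f~>⟨0,1⟩ g~>⟨1,1,0⟩
  ⟦path⟧₁ = (1 0 1; 0 0 1; 0 0 0)
Along h;k (path 2):
  e0=⟨1,0,0⟩ h~>⟨1,0,1⟩ k~>⟨1,0,0⟩
  e1=⟨0,1,0⟩ h~>⟨0,1,1⟩ k~>⟨0,0,0⟩
  e2=⟨0,0,1⟩ h~>⟨0,1,0⟩ k~>⟨1,1,0⟩
  ⟦path⟧₂ = (1 0 1; 0 0 1; 0 0 0)
Equal? YES — commutes

Answer: COMMUTES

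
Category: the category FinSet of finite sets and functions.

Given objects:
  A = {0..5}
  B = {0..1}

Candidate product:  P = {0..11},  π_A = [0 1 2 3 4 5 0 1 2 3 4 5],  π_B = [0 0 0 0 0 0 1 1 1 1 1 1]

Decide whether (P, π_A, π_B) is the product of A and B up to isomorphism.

|A|·|B| = 6·2 = 12;  |P| = 12
Check the pairing map k ↦ (π_A(k), π_B(k)):
  0 -> (0,0)
  1 -> (1,0)
  2 -> (2,0)
  3 -> (3,0)
  4 -> (4,0)
  5 -> (5,0)
  6 -> (0,1)
  7 -> (1,1)
  8 -> (2,1)
  9 -> (3,1)
  10 -> (4,1)
  11 -> (5,1)
distinct pairs in image: 12 / 12 needed
  → bijection onto A×B; projections well-typed.

Answer: VALID PRODUCT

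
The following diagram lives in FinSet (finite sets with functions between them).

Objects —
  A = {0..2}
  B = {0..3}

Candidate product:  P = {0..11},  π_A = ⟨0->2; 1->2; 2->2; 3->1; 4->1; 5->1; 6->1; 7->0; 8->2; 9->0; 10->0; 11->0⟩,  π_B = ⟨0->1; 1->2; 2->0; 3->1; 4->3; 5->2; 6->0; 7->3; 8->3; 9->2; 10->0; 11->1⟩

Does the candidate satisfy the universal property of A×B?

Answer: VALID PRODUCT

Trace:
|A|·|B| = 3·4 = 12;  |P| = 12
Check the pairing map k ↦ (π_A(k), π_B(k)):
  0 -> (2,1)
  1 -> (2,2)
  2 -> (2,0)
  3 -> (1,1)
  4 -> (1,3)
  5 -> (1,2)
  6 -> (1,0)
  7 -> (0,3)
  8 -> (2,3)
  9 -> (0,2)
  10 -> (0,0)
  11 -> (0,1)
distinct pairs in image: 12 / 12 needed
  → bijection onto A×B; projections well-typed.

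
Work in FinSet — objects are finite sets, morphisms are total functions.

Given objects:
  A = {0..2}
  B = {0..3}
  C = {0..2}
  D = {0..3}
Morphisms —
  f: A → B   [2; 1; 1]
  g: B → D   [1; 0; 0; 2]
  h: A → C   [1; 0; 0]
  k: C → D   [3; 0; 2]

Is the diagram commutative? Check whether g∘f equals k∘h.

Answer: DOES NOT COMMUTE

Derivation:
Path 1 = f;g:
  0 f→2 g→0
  1 f→1 g→0
  2 f→1 g→0
  composite₁ = [0; 0; 0]
Path 2 = h;k:
  0 h→1 k→0
  1 h→0 k→3
  2 h→0 k→3
  composite₂ = [0; 3; 3]
Equal? NO — does not commute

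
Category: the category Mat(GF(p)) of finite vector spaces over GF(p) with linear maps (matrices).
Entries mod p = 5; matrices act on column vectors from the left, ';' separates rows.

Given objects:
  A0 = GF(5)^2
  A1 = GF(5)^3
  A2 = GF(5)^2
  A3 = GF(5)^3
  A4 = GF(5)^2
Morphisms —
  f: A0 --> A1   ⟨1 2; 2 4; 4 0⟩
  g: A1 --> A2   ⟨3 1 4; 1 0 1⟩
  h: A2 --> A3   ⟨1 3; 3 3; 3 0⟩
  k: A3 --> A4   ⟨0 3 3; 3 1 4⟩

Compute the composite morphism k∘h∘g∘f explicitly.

  e0=(1,0) f-->(1,2,4) g-->(1,0) h-->(1,3,3) k-->(3,3)
  e1=(0,1) f-->(2,4,0) g-->(0,2) h-->(1,1,0) k-->(3,4)
⟦path⟧: ⟨3 3; 3 4⟩

Answer: ⟨3 3; 3 4⟩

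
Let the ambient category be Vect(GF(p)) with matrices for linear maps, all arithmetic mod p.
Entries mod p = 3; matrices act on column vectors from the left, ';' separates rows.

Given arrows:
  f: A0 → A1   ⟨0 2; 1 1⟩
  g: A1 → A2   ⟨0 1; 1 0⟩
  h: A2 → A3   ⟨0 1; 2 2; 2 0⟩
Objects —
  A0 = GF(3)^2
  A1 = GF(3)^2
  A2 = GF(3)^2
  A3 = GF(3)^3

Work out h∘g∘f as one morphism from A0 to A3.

  e0=⟨1,0⟩ f→⟨0,1⟩ g→⟨1,0⟩ h→⟨0,2,2⟩
  e1=⟨0,1⟩ f→⟨2,1⟩ g→⟨1,2⟩ h→⟨2,0,2⟩
composite: ⟨0 2; 2 0; 2 2⟩

Answer: ⟨0 2; 2 0; 2 2⟩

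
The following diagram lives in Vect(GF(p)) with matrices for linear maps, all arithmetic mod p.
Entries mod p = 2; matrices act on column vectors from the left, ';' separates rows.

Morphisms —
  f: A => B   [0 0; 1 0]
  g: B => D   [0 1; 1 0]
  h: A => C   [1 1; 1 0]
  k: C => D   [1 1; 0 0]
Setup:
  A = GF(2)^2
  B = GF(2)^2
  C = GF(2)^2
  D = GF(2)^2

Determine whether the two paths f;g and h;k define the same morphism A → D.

1) trace f;g:
  e0=(1,0) f=>(0,1) g=>(1,0)
  e1=(0,1) f=>(0,0) g=>(0,0)
  result₁ = [1 0; 0 0]
2) trace h;k:
  e0=(1,0) h=>(1,1) k=>(0,0)
  e1=(0,1) h=>(1,0) k=>(1,0)
  result₂ = [0 1; 0 0]
Equal? NO — does not commute

Answer: DOES NOT COMMUTE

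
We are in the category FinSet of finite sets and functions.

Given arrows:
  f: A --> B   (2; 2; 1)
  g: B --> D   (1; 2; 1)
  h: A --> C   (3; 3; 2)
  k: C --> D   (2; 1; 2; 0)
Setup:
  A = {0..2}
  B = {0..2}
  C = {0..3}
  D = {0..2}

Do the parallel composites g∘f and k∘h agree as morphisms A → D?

Path 1 = f;g:
  0 f-->2 g-->1
  1 f-->2 g-->1
  2 f-->1 g-->2
  composite₁ = (1; 1; 2)
Path 2 = h;k:
  0 h-->3 k-->0
  1 h-->3 k-->0
  2 h-->2 k-->2
  composite₂ = (0; 0; 2)
Equal? NO — does not commute

Answer: DOES NOT COMMUTE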